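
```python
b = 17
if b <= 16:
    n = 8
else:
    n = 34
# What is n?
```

Trace (tracking n):
b = 17  # -> b = 17
if b <= 16:  # condition is False
else:
    n = 34  # -> n = 34

Answer: 34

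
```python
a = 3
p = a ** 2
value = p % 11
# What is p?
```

Answer: 9

Derivation:
Trace (tracking p):
a = 3  # -> a = 3
p = a ** 2  # -> p = 9
value = p % 11  # -> value = 9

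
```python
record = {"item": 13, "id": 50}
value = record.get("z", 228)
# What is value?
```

Trace (tracking value):
record = {'item': 13, 'id': 50}  # -> record = {'item': 13, 'id': 50}
value = record.get('z', 228)  # -> value = 228

Answer: 228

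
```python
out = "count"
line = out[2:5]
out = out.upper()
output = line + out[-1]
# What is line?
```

Answer: 'unt'

Derivation:
Trace (tracking line):
out = 'count'  # -> out = 'count'
line = out[2:5]  # -> line = 'unt'
out = out.upper()  # -> out = 'COUNT'
output = line + out[-1]  # -> output = 'untT'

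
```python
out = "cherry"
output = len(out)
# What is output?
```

Trace (tracking output):
out = 'cherry'  # -> out = 'cherry'
output = len(out)  # -> output = 6

Answer: 6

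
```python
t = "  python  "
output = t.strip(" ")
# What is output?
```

Answer: 'python'

Derivation:
Trace (tracking output):
t = '  python  '  # -> t = '  python  '
output = t.strip(' ')  # -> output = 'python'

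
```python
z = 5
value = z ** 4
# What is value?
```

Answer: 625

Derivation:
Trace (tracking value):
z = 5  # -> z = 5
value = z ** 4  # -> value = 625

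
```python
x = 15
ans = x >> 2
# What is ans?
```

Answer: 3

Derivation:
Trace (tracking ans):
x = 15  # -> x = 15
ans = x >> 2  # -> ans = 3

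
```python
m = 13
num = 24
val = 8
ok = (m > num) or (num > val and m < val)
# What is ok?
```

Answer: False

Derivation:
Trace (tracking ok):
m = 13  # -> m = 13
num = 24  # -> num = 24
val = 8  # -> val = 8
ok = m > num or (num > val and m < val)  # -> ok = False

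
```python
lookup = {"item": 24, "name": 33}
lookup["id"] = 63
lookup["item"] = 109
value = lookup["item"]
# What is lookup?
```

Trace (tracking lookup):
lookup = {'item': 24, 'name': 33}  # -> lookup = {'item': 24, 'name': 33}
lookup['id'] = 63  # -> lookup = {'item': 24, 'name': 33, 'id': 63}
lookup['item'] = 109  # -> lookup = {'item': 109, 'name': 33, 'id': 63}
value = lookup['item']  # -> value = 109

Answer: {'item': 109, 'name': 33, 'id': 63}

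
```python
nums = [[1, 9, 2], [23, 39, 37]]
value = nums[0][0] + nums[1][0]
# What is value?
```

Trace (tracking value):
nums = [[1, 9, 2], [23, 39, 37]]  # -> nums = [[1, 9, 2], [23, 39, 37]]
value = nums[0][0] + nums[1][0]  # -> value = 24

Answer: 24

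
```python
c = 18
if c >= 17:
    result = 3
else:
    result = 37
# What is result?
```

Answer: 3

Derivation:
Trace (tracking result):
c = 18  # -> c = 18
if c >= 17:  # condition is True
    result = 3  # -> result = 3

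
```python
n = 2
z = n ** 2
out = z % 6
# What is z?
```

Answer: 4

Derivation:
Trace (tracking z):
n = 2  # -> n = 2
z = n ** 2  # -> z = 4
out = z % 6  # -> out = 4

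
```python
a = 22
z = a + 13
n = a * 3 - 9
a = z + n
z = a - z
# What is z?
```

Answer: 57

Derivation:
Trace (tracking z):
a = 22  # -> a = 22
z = a + 13  # -> z = 35
n = a * 3 - 9  # -> n = 57
a = z + n  # -> a = 92
z = a - z  # -> z = 57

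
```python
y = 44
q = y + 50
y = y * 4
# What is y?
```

Answer: 176

Derivation:
Trace (tracking y):
y = 44  # -> y = 44
q = y + 50  # -> q = 94
y = y * 4  # -> y = 176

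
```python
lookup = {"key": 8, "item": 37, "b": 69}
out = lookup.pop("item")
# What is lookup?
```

Answer: {'key': 8, 'b': 69}

Derivation:
Trace (tracking lookup):
lookup = {'key': 8, 'item': 37, 'b': 69}  # -> lookup = {'key': 8, 'item': 37, 'b': 69}
out = lookup.pop('item')  # -> out = 37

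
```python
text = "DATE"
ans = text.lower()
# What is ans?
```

Answer: 'date'

Derivation:
Trace (tracking ans):
text = 'DATE'  # -> text = 'DATE'
ans = text.lower()  # -> ans = 'date'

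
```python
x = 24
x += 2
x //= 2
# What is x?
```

Answer: 13

Derivation:
Trace (tracking x):
x = 24  # -> x = 24
x += 2  # -> x = 26
x //= 2  # -> x = 13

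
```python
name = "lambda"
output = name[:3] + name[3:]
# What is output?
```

Answer: 'lambda'

Derivation:
Trace (tracking output):
name = 'lambda'  # -> name = 'lambda'
output = name[:3] + name[3:]  # -> output = 'lambda'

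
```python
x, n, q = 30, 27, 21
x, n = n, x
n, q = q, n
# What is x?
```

Answer: 27

Derivation:
Trace (tracking x):
x, n, q = (30, 27, 21)  # -> x = 30, n = 27, q = 21
x, n = (n, x)  # -> x = 27, n = 30
n, q = (q, n)  # -> n = 21, q = 30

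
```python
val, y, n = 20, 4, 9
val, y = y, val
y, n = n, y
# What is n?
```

Answer: 20

Derivation:
Trace (tracking n):
val, y, n = (20, 4, 9)  # -> val = 20, y = 4, n = 9
val, y = (y, val)  # -> val = 4, y = 20
y, n = (n, y)  # -> y = 9, n = 20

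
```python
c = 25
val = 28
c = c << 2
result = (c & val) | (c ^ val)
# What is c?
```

Trace (tracking c):
c = 25  # -> c = 25
val = 28  # -> val = 28
c = c << 2  # -> c = 100
result = c & val | c ^ val  # -> result = 124

Answer: 100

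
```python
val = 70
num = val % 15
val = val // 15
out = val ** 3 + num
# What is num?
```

Trace (tracking num):
val = 70  # -> val = 70
num = val % 15  # -> num = 10
val = val // 15  # -> val = 4
out = val ** 3 + num  # -> out = 74

Answer: 10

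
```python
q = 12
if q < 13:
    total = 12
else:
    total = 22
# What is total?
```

Answer: 12

Derivation:
Trace (tracking total):
q = 12  # -> q = 12
if q < 13:  # condition is True
    total = 12  # -> total = 12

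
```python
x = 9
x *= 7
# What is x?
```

Trace (tracking x):
x = 9  # -> x = 9
x *= 7  # -> x = 63

Answer: 63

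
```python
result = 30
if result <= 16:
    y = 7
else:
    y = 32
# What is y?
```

Answer: 32

Derivation:
Trace (tracking y):
result = 30  # -> result = 30
if result <= 16:  # condition is False
else:
    y = 32  # -> y = 32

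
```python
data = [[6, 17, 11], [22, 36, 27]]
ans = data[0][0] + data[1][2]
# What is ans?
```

Trace (tracking ans):
data = [[6, 17, 11], [22, 36, 27]]  # -> data = [[6, 17, 11], [22, 36, 27]]
ans = data[0][0] + data[1][2]  # -> ans = 33

Answer: 33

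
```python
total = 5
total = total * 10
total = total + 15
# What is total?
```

Trace (tracking total):
total = 5  # -> total = 5
total = total * 10  # -> total = 50
total = total + 15  # -> total = 65

Answer: 65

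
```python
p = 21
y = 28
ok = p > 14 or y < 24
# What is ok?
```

Trace (tracking ok):
p = 21  # -> p = 21
y = 28  # -> y = 28
ok = p > 14 or y < 24  # -> ok = True

Answer: True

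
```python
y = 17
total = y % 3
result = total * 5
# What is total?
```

Answer: 2

Derivation:
Trace (tracking total):
y = 17  # -> y = 17
total = y % 3  # -> total = 2
result = total * 5  # -> result = 10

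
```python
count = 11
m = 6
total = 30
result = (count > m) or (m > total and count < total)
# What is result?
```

Answer: True

Derivation:
Trace (tracking result):
count = 11  # -> count = 11
m = 6  # -> m = 6
total = 30  # -> total = 30
result = count > m or (m > total and count < total)  # -> result = True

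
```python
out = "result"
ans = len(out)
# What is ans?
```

Answer: 6

Derivation:
Trace (tracking ans):
out = 'result'  # -> out = 'result'
ans = len(out)  # -> ans = 6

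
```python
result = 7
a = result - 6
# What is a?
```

Trace (tracking a):
result = 7  # -> result = 7
a = result - 6  # -> a = 1

Answer: 1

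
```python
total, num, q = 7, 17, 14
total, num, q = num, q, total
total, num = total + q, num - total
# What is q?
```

Trace (tracking q):
total, num, q = (7, 17, 14)  # -> total = 7, num = 17, q = 14
total, num, q = (num, q, total)  # -> total = 17, num = 14, q = 7
total, num = (total + q, num - total)  # -> total = 24, num = -3

Answer: 7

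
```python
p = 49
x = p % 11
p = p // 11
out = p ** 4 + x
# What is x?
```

Trace (tracking x):
p = 49  # -> p = 49
x = p % 11  # -> x = 5
p = p // 11  # -> p = 4
out = p ** 4 + x  # -> out = 261

Answer: 5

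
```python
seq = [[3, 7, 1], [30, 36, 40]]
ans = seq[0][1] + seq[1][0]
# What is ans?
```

Trace (tracking ans):
seq = [[3, 7, 1], [30, 36, 40]]  # -> seq = [[3, 7, 1], [30, 36, 40]]
ans = seq[0][1] + seq[1][0]  # -> ans = 37

Answer: 37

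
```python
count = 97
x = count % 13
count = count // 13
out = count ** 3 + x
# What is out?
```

Answer: 349

Derivation:
Trace (tracking out):
count = 97  # -> count = 97
x = count % 13  # -> x = 6
count = count // 13  # -> count = 7
out = count ** 3 + x  # -> out = 349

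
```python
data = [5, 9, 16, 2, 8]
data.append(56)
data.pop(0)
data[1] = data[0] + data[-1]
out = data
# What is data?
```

Answer: [9, 65, 2, 8, 56]

Derivation:
Trace (tracking data):
data = [5, 9, 16, 2, 8]  # -> data = [5, 9, 16, 2, 8]
data.append(56)  # -> data = [5, 9, 16, 2, 8, 56]
data.pop(0)  # -> data = [9, 16, 2, 8, 56]
data[1] = data[0] + data[-1]  # -> data = [9, 65, 2, 8, 56]
out = data  # -> out = [9, 65, 2, 8, 56]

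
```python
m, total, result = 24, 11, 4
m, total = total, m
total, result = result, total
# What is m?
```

Answer: 11

Derivation:
Trace (tracking m):
m, total, result = (24, 11, 4)  # -> m = 24, total = 11, result = 4
m, total = (total, m)  # -> m = 11, total = 24
total, result = (result, total)  # -> total = 4, result = 24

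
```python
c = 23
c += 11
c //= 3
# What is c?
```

Trace (tracking c):
c = 23  # -> c = 23
c += 11  # -> c = 34
c //= 3  # -> c = 11

Answer: 11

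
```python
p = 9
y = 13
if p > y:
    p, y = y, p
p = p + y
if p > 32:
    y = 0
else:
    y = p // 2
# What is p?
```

Trace (tracking p):
p = 9  # -> p = 9
y = 13  # -> y = 13
if p > y:  # condition is False
p = p + y  # -> p = 22
if p > 32:  # condition is False
else:
    y = p // 2  # -> y = 11

Answer: 22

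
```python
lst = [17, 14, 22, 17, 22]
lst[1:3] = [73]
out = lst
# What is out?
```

Answer: [17, 73, 17, 22]

Derivation:
Trace (tracking out):
lst = [17, 14, 22, 17, 22]  # -> lst = [17, 14, 22, 17, 22]
lst[1:3] = [73]  # -> lst = [17, 73, 17, 22]
out = lst  # -> out = [17, 73, 17, 22]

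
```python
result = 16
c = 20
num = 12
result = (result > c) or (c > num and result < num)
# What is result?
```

Answer: False

Derivation:
Trace (tracking result):
result = 16  # -> result = 16
c = 20  # -> c = 20
num = 12  # -> num = 12
result = result > c or (c > num and result < num)  # -> result = False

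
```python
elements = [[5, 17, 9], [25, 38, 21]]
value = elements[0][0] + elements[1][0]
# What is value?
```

Answer: 30

Derivation:
Trace (tracking value):
elements = [[5, 17, 9], [25, 38, 21]]  # -> elements = [[5, 17, 9], [25, 38, 21]]
value = elements[0][0] + elements[1][0]  # -> value = 30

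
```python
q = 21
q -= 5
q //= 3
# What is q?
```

Answer: 5

Derivation:
Trace (tracking q):
q = 21  # -> q = 21
q -= 5  # -> q = 16
q //= 3  # -> q = 5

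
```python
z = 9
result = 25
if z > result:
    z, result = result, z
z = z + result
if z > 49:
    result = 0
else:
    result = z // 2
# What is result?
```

Trace (tracking result):
z = 9  # -> z = 9
result = 25  # -> result = 25
if z > result:  # condition is False
z = z + result  # -> z = 34
if z > 49:  # condition is False
else:
    result = z // 2  # -> result = 17

Answer: 17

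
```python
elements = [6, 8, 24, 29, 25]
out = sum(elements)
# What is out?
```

Answer: 92

Derivation:
Trace (tracking out):
elements = [6, 8, 24, 29, 25]  # -> elements = [6, 8, 24, 29, 25]
out = sum(elements)  # -> out = 92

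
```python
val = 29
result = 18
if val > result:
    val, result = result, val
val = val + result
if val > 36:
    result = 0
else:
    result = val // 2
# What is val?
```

Trace (tracking val):
val = 29  # -> val = 29
result = 18  # -> result = 18
if val > result:  # condition is True
    val, result = (result, val)  # -> val = 18, result = 29
val = val + result  # -> val = 47
if val > 36:  # condition is True
    result = 0  # -> result = 0

Answer: 47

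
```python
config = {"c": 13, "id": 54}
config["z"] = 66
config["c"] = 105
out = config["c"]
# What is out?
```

Answer: 105

Derivation:
Trace (tracking out):
config = {'c': 13, 'id': 54}  # -> config = {'c': 13, 'id': 54}
config['z'] = 66  # -> config = {'c': 13, 'id': 54, 'z': 66}
config['c'] = 105  # -> config = {'c': 105, 'id': 54, 'z': 66}
out = config['c']  # -> out = 105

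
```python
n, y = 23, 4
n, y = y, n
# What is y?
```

Answer: 23

Derivation:
Trace (tracking y):
n, y = (23, 4)  # -> n = 23, y = 4
n, y = (y, n)  # -> n = 4, y = 23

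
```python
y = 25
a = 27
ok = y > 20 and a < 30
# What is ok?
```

Trace (tracking ok):
y = 25  # -> y = 25
a = 27  # -> a = 27
ok = y > 20 and a < 30  # -> ok = True

Answer: True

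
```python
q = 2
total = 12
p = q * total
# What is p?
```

Answer: 24

Derivation:
Trace (tracking p):
q = 2  # -> q = 2
total = 12  # -> total = 12
p = q * total  # -> p = 24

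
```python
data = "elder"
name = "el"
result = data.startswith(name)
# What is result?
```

Trace (tracking result):
data = 'elder'  # -> data = 'elder'
name = 'el'  # -> name = 'el'
result = data.startswith(name)  # -> result = True

Answer: True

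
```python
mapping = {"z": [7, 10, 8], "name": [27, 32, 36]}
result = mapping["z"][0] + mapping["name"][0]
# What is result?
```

Trace (tracking result):
mapping = {'z': [7, 10, 8], 'name': [27, 32, 36]}  # -> mapping = {'z': [7, 10, 8], 'name': [27, 32, 36]}
result = mapping['z'][0] + mapping['name'][0]  # -> result = 34

Answer: 34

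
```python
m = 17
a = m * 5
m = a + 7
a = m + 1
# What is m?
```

Answer: 92

Derivation:
Trace (tracking m):
m = 17  # -> m = 17
a = m * 5  # -> a = 85
m = a + 7  # -> m = 92
a = m + 1  # -> a = 93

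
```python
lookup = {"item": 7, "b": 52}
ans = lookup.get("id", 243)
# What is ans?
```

Trace (tracking ans):
lookup = {'item': 7, 'b': 52}  # -> lookup = {'item': 7, 'b': 52}
ans = lookup.get('id', 243)  # -> ans = 243

Answer: 243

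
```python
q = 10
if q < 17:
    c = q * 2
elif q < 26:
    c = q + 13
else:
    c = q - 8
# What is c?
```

Answer: 20

Derivation:
Trace (tracking c):
q = 10  # -> q = 10
if q < 17:  # condition is True
    c = q * 2  # -> c = 20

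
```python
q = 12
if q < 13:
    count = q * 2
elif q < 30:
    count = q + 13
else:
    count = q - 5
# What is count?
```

Trace (tracking count):
q = 12  # -> q = 12
if q < 13:  # condition is True
    count = q * 2  # -> count = 24

Answer: 24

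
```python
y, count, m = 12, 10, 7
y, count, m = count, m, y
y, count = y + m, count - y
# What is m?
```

Answer: 12

Derivation:
Trace (tracking m):
y, count, m = (12, 10, 7)  # -> y = 12, count = 10, m = 7
y, count, m = (count, m, y)  # -> y = 10, count = 7, m = 12
y, count = (y + m, count - y)  # -> y = 22, count = -3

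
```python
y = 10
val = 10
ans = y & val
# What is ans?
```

Trace (tracking ans):
y = 10  # -> y = 10
val = 10  # -> val = 10
ans = y & val  # -> ans = 10

Answer: 10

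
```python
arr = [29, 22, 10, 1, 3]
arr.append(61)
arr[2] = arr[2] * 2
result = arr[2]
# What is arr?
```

Trace (tracking arr):
arr = [29, 22, 10, 1, 3]  # -> arr = [29, 22, 10, 1, 3]
arr.append(61)  # -> arr = [29, 22, 10, 1, 3, 61]
arr[2] = arr[2] * 2  # -> arr = [29, 22, 20, 1, 3, 61]
result = arr[2]  # -> result = 20

Answer: [29, 22, 20, 1, 3, 61]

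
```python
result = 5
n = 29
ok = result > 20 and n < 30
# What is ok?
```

Trace (tracking ok):
result = 5  # -> result = 5
n = 29  # -> n = 29
ok = result > 20 and n < 30  # -> ok = False

Answer: False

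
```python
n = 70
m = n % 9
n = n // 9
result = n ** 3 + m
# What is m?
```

Trace (tracking m):
n = 70  # -> n = 70
m = n % 9  # -> m = 7
n = n // 9  # -> n = 7
result = n ** 3 + m  # -> result = 350

Answer: 7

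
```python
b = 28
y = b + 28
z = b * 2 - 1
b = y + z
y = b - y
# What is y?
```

Trace (tracking y):
b = 28  # -> b = 28
y = b + 28  # -> y = 56
z = b * 2 - 1  # -> z = 55
b = y + z  # -> b = 111
y = b - y  # -> y = 55

Answer: 55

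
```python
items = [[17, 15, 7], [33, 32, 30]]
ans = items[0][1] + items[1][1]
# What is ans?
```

Answer: 47

Derivation:
Trace (tracking ans):
items = [[17, 15, 7], [33, 32, 30]]  # -> items = [[17, 15, 7], [33, 32, 30]]
ans = items[0][1] + items[1][1]  # -> ans = 47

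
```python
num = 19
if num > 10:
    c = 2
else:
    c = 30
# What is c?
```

Answer: 2

Derivation:
Trace (tracking c):
num = 19  # -> num = 19
if num > 10:  # condition is True
    c = 2  # -> c = 2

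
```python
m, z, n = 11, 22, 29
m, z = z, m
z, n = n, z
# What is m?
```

Trace (tracking m):
m, z, n = (11, 22, 29)  # -> m = 11, z = 22, n = 29
m, z = (z, m)  # -> m = 22, z = 11
z, n = (n, z)  # -> z = 29, n = 11

Answer: 22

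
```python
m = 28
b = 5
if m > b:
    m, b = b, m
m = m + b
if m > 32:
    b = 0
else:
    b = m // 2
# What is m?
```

Trace (tracking m):
m = 28  # -> m = 28
b = 5  # -> b = 5
if m > b:  # condition is True
    m, b = (b, m)  # -> m = 5, b = 28
m = m + b  # -> m = 33
if m > 32:  # condition is True
    b = 0  # -> b = 0

Answer: 33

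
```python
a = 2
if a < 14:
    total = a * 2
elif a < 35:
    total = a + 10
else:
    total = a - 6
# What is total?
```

Answer: 4

Derivation:
Trace (tracking total):
a = 2  # -> a = 2
if a < 14:  # condition is True
    total = a * 2  # -> total = 4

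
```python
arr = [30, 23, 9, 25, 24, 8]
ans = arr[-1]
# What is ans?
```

Answer: 8

Derivation:
Trace (tracking ans):
arr = [30, 23, 9, 25, 24, 8]  # -> arr = [30, 23, 9, 25, 24, 8]
ans = arr[-1]  # -> ans = 8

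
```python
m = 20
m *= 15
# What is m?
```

Trace (tracking m):
m = 20  # -> m = 20
m *= 15  # -> m = 300

Answer: 300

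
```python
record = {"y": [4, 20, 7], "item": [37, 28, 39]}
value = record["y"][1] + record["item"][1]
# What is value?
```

Trace (tracking value):
record = {'y': [4, 20, 7], 'item': [37, 28, 39]}  # -> record = {'y': [4, 20, 7], 'item': [37, 28, 39]}
value = record['y'][1] + record['item'][1]  # -> value = 48

Answer: 48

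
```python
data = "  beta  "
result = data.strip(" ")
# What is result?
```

Answer: 'beta'

Derivation:
Trace (tracking result):
data = '  beta  '  # -> data = '  beta  '
result = data.strip(' ')  # -> result = 'beta'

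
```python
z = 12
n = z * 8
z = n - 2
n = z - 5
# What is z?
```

Answer: 94

Derivation:
Trace (tracking z):
z = 12  # -> z = 12
n = z * 8  # -> n = 96
z = n - 2  # -> z = 94
n = z - 5  # -> n = 89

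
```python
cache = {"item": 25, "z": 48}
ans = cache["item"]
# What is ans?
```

Answer: 25

Derivation:
Trace (tracking ans):
cache = {'item': 25, 'z': 48}  # -> cache = {'item': 25, 'z': 48}
ans = cache['item']  # -> ans = 25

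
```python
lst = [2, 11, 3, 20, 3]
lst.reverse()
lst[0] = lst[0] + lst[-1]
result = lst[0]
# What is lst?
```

Answer: [5, 20, 3, 11, 2]

Derivation:
Trace (tracking lst):
lst = [2, 11, 3, 20, 3]  # -> lst = [2, 11, 3, 20, 3]
lst.reverse()  # -> lst = [3, 20, 3, 11, 2]
lst[0] = lst[0] + lst[-1]  # -> lst = [5, 20, 3, 11, 2]
result = lst[0]  # -> result = 5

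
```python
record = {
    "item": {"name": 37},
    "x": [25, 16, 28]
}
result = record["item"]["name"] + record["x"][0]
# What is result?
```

Answer: 62

Derivation:
Trace (tracking result):
record = {'item': {'name': 37}, 'x': [25, 16, 28]}  # -> record = {'item': {'name': 37}, 'x': [25, 16, 28]}
result = record['item']['name'] + record['x'][0]  # -> result = 62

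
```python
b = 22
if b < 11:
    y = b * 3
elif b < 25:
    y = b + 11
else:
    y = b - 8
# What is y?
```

Answer: 33

Derivation:
Trace (tracking y):
b = 22  # -> b = 22
if b < 11:  # condition is False
elif b < 25:  # condition is True
    y = b + 11  # -> y = 33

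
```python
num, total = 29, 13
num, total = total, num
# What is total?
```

Answer: 29

Derivation:
Trace (tracking total):
num, total = (29, 13)  # -> num = 29, total = 13
num, total = (total, num)  # -> num = 13, total = 29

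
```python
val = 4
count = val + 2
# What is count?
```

Trace (tracking count):
val = 4  # -> val = 4
count = val + 2  # -> count = 6

Answer: 6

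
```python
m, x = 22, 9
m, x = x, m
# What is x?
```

Answer: 22

Derivation:
Trace (tracking x):
m, x = (22, 9)  # -> m = 22, x = 9
m, x = (x, m)  # -> m = 9, x = 22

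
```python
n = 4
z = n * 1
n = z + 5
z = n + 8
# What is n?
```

Trace (tracking n):
n = 4  # -> n = 4
z = n * 1  # -> z = 4
n = z + 5  # -> n = 9
z = n + 8  # -> z = 17

Answer: 9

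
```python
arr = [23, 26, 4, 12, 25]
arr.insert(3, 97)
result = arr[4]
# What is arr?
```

Answer: [23, 26, 4, 97, 12, 25]

Derivation:
Trace (tracking arr):
arr = [23, 26, 4, 12, 25]  # -> arr = [23, 26, 4, 12, 25]
arr.insert(3, 97)  # -> arr = [23, 26, 4, 97, 12, 25]
result = arr[4]  # -> result = 12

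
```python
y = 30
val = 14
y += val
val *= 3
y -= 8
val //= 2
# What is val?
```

Answer: 21

Derivation:
Trace (tracking val):
y = 30  # -> y = 30
val = 14  # -> val = 14
y += val  # -> y = 44
val *= 3  # -> val = 42
y -= 8  # -> y = 36
val //= 2  # -> val = 21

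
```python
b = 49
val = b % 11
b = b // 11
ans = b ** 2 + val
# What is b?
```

Trace (tracking b):
b = 49  # -> b = 49
val = b % 11  # -> val = 5
b = b // 11  # -> b = 4
ans = b ** 2 + val  # -> ans = 21

Answer: 4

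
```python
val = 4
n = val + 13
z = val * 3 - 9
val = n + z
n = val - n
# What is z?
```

Trace (tracking z):
val = 4  # -> val = 4
n = val + 13  # -> n = 17
z = val * 3 - 9  # -> z = 3
val = n + z  # -> val = 20
n = val - n  # -> n = 3

Answer: 3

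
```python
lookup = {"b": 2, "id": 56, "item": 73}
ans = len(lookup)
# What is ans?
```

Trace (tracking ans):
lookup = {'b': 2, 'id': 56, 'item': 73}  # -> lookup = {'b': 2, 'id': 56, 'item': 73}
ans = len(lookup)  # -> ans = 3

Answer: 3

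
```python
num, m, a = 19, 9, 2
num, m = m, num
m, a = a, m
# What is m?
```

Trace (tracking m):
num, m, a = (19, 9, 2)  # -> num = 19, m = 9, a = 2
num, m = (m, num)  # -> num = 9, m = 19
m, a = (a, m)  # -> m = 2, a = 19

Answer: 2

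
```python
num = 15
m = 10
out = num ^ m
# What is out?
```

Answer: 5

Derivation:
Trace (tracking out):
num = 15  # -> num = 15
m = 10  # -> m = 10
out = num ^ m  # -> out = 5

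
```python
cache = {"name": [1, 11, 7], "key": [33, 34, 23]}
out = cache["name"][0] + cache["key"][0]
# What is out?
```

Answer: 34

Derivation:
Trace (tracking out):
cache = {'name': [1, 11, 7], 'key': [33, 34, 23]}  # -> cache = {'name': [1, 11, 7], 'key': [33, 34, 23]}
out = cache['name'][0] + cache['key'][0]  # -> out = 34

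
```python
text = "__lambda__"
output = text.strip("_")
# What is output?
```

Answer: 'lambda'

Derivation:
Trace (tracking output):
text = '__lambda__'  # -> text = '__lambda__'
output = text.strip('_')  # -> output = 'lambda'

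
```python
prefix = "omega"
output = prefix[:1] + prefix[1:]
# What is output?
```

Trace (tracking output):
prefix = 'omega'  # -> prefix = 'omega'
output = prefix[:1] + prefix[1:]  # -> output = 'omega'

Answer: 'omega'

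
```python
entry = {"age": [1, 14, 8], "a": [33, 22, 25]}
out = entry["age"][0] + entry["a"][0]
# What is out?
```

Answer: 34

Derivation:
Trace (tracking out):
entry = {'age': [1, 14, 8], 'a': [33, 22, 25]}  # -> entry = {'age': [1, 14, 8], 'a': [33, 22, 25]}
out = entry['age'][0] + entry['a'][0]  # -> out = 34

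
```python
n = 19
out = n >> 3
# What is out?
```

Trace (tracking out):
n = 19  # -> n = 19
out = n >> 3  # -> out = 2

Answer: 2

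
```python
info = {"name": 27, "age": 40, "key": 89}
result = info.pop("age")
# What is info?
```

Answer: {'name': 27, 'key': 89}

Derivation:
Trace (tracking info):
info = {'name': 27, 'age': 40, 'key': 89}  # -> info = {'name': 27, 'age': 40, 'key': 89}
result = info.pop('age')  # -> result = 40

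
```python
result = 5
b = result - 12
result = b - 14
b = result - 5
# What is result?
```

Answer: -21

Derivation:
Trace (tracking result):
result = 5  # -> result = 5
b = result - 12  # -> b = -7
result = b - 14  # -> result = -21
b = result - 5  # -> b = -26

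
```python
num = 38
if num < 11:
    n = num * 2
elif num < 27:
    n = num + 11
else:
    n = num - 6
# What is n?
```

Trace (tracking n):
num = 38  # -> num = 38
if num < 11:  # condition is False
elif num < 27:  # condition is False
else:
    n = num - 6  # -> n = 32

Answer: 32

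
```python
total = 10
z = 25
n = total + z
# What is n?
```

Trace (tracking n):
total = 10  # -> total = 10
z = 25  # -> z = 25
n = total + z  # -> n = 35

Answer: 35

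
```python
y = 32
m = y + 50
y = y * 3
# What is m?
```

Answer: 82

Derivation:
Trace (tracking m):
y = 32  # -> y = 32
m = y + 50  # -> m = 82
y = y * 3  # -> y = 96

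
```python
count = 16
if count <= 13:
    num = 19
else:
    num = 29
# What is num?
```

Answer: 29

Derivation:
Trace (tracking num):
count = 16  # -> count = 16
if count <= 13:  # condition is False
else:
    num = 29  # -> num = 29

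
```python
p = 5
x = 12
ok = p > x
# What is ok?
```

Trace (tracking ok):
p = 5  # -> p = 5
x = 12  # -> x = 12
ok = p > x  # -> ok = False

Answer: False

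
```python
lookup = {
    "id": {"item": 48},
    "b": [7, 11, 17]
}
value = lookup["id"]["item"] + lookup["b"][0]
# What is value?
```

Trace (tracking value):
lookup = {'id': {'item': 48}, 'b': [7, 11, 17]}  # -> lookup = {'id': {'item': 48}, 'b': [7, 11, 17]}
value = lookup['id']['item'] + lookup['b'][0]  # -> value = 55

Answer: 55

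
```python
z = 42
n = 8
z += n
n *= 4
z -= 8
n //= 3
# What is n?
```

Trace (tracking n):
z = 42  # -> z = 42
n = 8  # -> n = 8
z += n  # -> z = 50
n *= 4  # -> n = 32
z -= 8  # -> z = 42
n //= 3  # -> n = 10

Answer: 10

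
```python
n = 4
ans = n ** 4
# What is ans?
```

Trace (tracking ans):
n = 4  # -> n = 4
ans = n ** 4  # -> ans = 256

Answer: 256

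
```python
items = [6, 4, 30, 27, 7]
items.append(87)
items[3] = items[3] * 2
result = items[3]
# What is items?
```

Trace (tracking items):
items = [6, 4, 30, 27, 7]  # -> items = [6, 4, 30, 27, 7]
items.append(87)  # -> items = [6, 4, 30, 27, 7, 87]
items[3] = items[3] * 2  # -> items = [6, 4, 30, 54, 7, 87]
result = items[3]  # -> result = 54

Answer: [6, 4, 30, 54, 7, 87]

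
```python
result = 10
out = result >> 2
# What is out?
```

Trace (tracking out):
result = 10  # -> result = 10
out = result >> 2  # -> out = 2

Answer: 2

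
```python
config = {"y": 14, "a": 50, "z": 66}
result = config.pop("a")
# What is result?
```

Answer: 50

Derivation:
Trace (tracking result):
config = {'y': 14, 'a': 50, 'z': 66}  # -> config = {'y': 14, 'a': 50, 'z': 66}
result = config.pop('a')  # -> result = 50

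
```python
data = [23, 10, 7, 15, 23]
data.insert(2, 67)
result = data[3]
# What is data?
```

Trace (tracking data):
data = [23, 10, 7, 15, 23]  # -> data = [23, 10, 7, 15, 23]
data.insert(2, 67)  # -> data = [23, 10, 67, 7, 15, 23]
result = data[3]  # -> result = 7

Answer: [23, 10, 67, 7, 15, 23]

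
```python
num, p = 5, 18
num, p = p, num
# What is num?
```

Trace (tracking num):
num, p = (5, 18)  # -> num = 5, p = 18
num, p = (p, num)  # -> num = 18, p = 5

Answer: 18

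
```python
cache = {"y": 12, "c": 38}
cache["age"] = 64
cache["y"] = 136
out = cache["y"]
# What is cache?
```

Answer: {'y': 136, 'c': 38, 'age': 64}

Derivation:
Trace (tracking cache):
cache = {'y': 12, 'c': 38}  # -> cache = {'y': 12, 'c': 38}
cache['age'] = 64  # -> cache = {'y': 12, 'c': 38, 'age': 64}
cache['y'] = 136  # -> cache = {'y': 136, 'c': 38, 'age': 64}
out = cache['y']  # -> out = 136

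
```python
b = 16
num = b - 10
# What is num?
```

Answer: 6

Derivation:
Trace (tracking num):
b = 16  # -> b = 16
num = b - 10  # -> num = 6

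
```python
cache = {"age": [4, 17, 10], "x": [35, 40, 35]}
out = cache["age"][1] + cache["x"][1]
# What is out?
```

Trace (tracking out):
cache = {'age': [4, 17, 10], 'x': [35, 40, 35]}  # -> cache = {'age': [4, 17, 10], 'x': [35, 40, 35]}
out = cache['age'][1] + cache['x'][1]  # -> out = 57

Answer: 57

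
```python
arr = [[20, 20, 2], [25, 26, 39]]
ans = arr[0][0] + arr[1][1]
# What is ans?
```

Trace (tracking ans):
arr = [[20, 20, 2], [25, 26, 39]]  # -> arr = [[20, 20, 2], [25, 26, 39]]
ans = arr[0][0] + arr[1][1]  # -> ans = 46

Answer: 46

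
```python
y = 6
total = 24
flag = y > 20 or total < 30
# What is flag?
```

Answer: True

Derivation:
Trace (tracking flag):
y = 6  # -> y = 6
total = 24  # -> total = 24
flag = y > 20 or total < 30  # -> flag = True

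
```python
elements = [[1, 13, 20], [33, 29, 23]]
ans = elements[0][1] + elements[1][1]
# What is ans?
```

Answer: 42

Derivation:
Trace (tracking ans):
elements = [[1, 13, 20], [33, 29, 23]]  # -> elements = [[1, 13, 20], [33, 29, 23]]
ans = elements[0][1] + elements[1][1]  # -> ans = 42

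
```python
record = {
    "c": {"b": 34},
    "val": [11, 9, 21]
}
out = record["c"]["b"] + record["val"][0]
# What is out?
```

Trace (tracking out):
record = {'c': {'b': 34}, 'val': [11, 9, 21]}  # -> record = {'c': {'b': 34}, 'val': [11, 9, 21]}
out = record['c']['b'] + record['val'][0]  # -> out = 45

Answer: 45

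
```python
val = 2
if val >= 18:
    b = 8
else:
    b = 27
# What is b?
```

Answer: 27

Derivation:
Trace (tracking b):
val = 2  # -> val = 2
if val >= 18:  # condition is False
else:
    b = 27  # -> b = 27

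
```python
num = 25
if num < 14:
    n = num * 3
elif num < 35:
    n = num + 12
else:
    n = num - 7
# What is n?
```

Trace (tracking n):
num = 25  # -> num = 25
if num < 14:  # condition is False
elif num < 35:  # condition is True
    n = num + 12  # -> n = 37

Answer: 37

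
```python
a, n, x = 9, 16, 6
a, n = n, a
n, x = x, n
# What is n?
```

Answer: 6

Derivation:
Trace (tracking n):
a, n, x = (9, 16, 6)  # -> a = 9, n = 16, x = 6
a, n = (n, a)  # -> a = 16, n = 9
n, x = (x, n)  # -> n = 6, x = 9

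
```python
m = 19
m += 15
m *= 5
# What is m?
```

Trace (tracking m):
m = 19  # -> m = 19
m += 15  # -> m = 34
m *= 5  # -> m = 170

Answer: 170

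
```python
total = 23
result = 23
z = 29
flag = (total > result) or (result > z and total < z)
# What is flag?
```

Answer: False

Derivation:
Trace (tracking flag):
total = 23  # -> total = 23
result = 23  # -> result = 23
z = 29  # -> z = 29
flag = total > result or (result > z and total < z)  # -> flag = False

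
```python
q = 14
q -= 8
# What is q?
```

Trace (tracking q):
q = 14  # -> q = 14
q -= 8  # -> q = 6

Answer: 6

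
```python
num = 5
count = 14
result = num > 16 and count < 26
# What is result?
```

Trace (tracking result):
num = 5  # -> num = 5
count = 14  # -> count = 14
result = num > 16 and count < 26  # -> result = False

Answer: False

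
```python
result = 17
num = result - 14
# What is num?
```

Trace (tracking num):
result = 17  # -> result = 17
num = result - 14  # -> num = 3

Answer: 3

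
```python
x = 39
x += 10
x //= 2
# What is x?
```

Answer: 24

Derivation:
Trace (tracking x):
x = 39  # -> x = 39
x += 10  # -> x = 49
x //= 2  # -> x = 24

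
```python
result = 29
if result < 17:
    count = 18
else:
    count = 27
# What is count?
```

Answer: 27

Derivation:
Trace (tracking count):
result = 29  # -> result = 29
if result < 17:  # condition is False
else:
    count = 27  # -> count = 27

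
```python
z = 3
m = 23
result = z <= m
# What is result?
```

Answer: True

Derivation:
Trace (tracking result):
z = 3  # -> z = 3
m = 23  # -> m = 23
result = z <= m  # -> result = True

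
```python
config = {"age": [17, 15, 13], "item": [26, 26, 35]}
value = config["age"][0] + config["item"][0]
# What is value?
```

Answer: 43

Derivation:
Trace (tracking value):
config = {'age': [17, 15, 13], 'item': [26, 26, 35]}  # -> config = {'age': [17, 15, 13], 'item': [26, 26, 35]}
value = config['age'][0] + config['item'][0]  # -> value = 43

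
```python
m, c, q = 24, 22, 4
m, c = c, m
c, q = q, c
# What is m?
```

Trace (tracking m):
m, c, q = (24, 22, 4)  # -> m = 24, c = 22, q = 4
m, c = (c, m)  # -> m = 22, c = 24
c, q = (q, c)  # -> c = 4, q = 24

Answer: 22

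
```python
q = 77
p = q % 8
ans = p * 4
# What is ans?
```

Trace (tracking ans):
q = 77  # -> q = 77
p = q % 8  # -> p = 5
ans = p * 4  # -> ans = 20

Answer: 20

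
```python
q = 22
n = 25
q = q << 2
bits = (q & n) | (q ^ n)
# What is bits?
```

Trace (tracking bits):
q = 22  # -> q = 22
n = 25  # -> n = 25
q = q << 2  # -> q = 88
bits = q & n | q ^ n  # -> bits = 89

Answer: 89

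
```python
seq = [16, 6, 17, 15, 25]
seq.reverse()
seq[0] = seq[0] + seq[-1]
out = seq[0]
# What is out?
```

Answer: 41

Derivation:
Trace (tracking out):
seq = [16, 6, 17, 15, 25]  # -> seq = [16, 6, 17, 15, 25]
seq.reverse()  # -> seq = [25, 15, 17, 6, 16]
seq[0] = seq[0] + seq[-1]  # -> seq = [41, 15, 17, 6, 16]
out = seq[0]  # -> out = 41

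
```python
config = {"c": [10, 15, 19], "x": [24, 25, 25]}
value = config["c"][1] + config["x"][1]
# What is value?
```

Trace (tracking value):
config = {'c': [10, 15, 19], 'x': [24, 25, 25]}  # -> config = {'c': [10, 15, 19], 'x': [24, 25, 25]}
value = config['c'][1] + config['x'][1]  # -> value = 40

Answer: 40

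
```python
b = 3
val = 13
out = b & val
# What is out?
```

Answer: 1

Derivation:
Trace (tracking out):
b = 3  # -> b = 3
val = 13  # -> val = 13
out = b & val  # -> out = 1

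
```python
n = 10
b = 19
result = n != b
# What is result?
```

Trace (tracking result):
n = 10  # -> n = 10
b = 19  # -> b = 19
result = n != b  # -> result = True

Answer: True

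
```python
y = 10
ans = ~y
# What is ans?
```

Answer: -11

Derivation:
Trace (tracking ans):
y = 10  # -> y = 10
ans = ~y  # -> ans = -11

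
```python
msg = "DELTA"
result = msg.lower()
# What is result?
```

Answer: 'delta'

Derivation:
Trace (tracking result):
msg = 'DELTA'  # -> msg = 'DELTA'
result = msg.lower()  # -> result = 'delta'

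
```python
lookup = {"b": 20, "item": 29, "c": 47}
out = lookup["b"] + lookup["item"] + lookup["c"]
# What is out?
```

Answer: 96

Derivation:
Trace (tracking out):
lookup = {'b': 20, 'item': 29, 'c': 47}  # -> lookup = {'b': 20, 'item': 29, 'c': 47}
out = lookup['b'] + lookup['item'] + lookup['c']  # -> out = 96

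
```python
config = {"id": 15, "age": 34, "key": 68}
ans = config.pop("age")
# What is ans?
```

Answer: 34

Derivation:
Trace (tracking ans):
config = {'id': 15, 'age': 34, 'key': 68}  # -> config = {'id': 15, 'age': 34, 'key': 68}
ans = config.pop('age')  # -> ans = 34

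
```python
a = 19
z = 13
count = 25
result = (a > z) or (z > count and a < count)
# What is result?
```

Answer: True

Derivation:
Trace (tracking result):
a = 19  # -> a = 19
z = 13  # -> z = 13
count = 25  # -> count = 25
result = a > z or (z > count and a < count)  # -> result = True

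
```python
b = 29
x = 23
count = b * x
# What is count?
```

Answer: 667

Derivation:
Trace (tracking count):
b = 29  # -> b = 29
x = 23  # -> x = 23
count = b * x  # -> count = 667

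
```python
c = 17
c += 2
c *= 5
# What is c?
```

Trace (tracking c):
c = 17  # -> c = 17
c += 2  # -> c = 19
c *= 5  # -> c = 95

Answer: 95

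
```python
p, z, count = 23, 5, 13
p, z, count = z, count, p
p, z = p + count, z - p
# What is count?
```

Answer: 23

Derivation:
Trace (tracking count):
p, z, count = (23, 5, 13)  # -> p = 23, z = 5, count = 13
p, z, count = (z, count, p)  # -> p = 5, z = 13, count = 23
p, z = (p + count, z - p)  # -> p = 28, z = 8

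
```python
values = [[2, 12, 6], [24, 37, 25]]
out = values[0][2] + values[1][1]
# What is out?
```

Trace (tracking out):
values = [[2, 12, 6], [24, 37, 25]]  # -> values = [[2, 12, 6], [24, 37, 25]]
out = values[0][2] + values[1][1]  # -> out = 43

Answer: 43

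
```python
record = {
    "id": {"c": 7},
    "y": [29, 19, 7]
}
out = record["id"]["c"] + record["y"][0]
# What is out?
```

Answer: 36

Derivation:
Trace (tracking out):
record = {'id': {'c': 7}, 'y': [29, 19, 7]}  # -> record = {'id': {'c': 7}, 'y': [29, 19, 7]}
out = record['id']['c'] + record['y'][0]  # -> out = 36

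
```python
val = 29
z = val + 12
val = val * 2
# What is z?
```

Trace (tracking z):
val = 29  # -> val = 29
z = val + 12  # -> z = 41
val = val * 2  # -> val = 58

Answer: 41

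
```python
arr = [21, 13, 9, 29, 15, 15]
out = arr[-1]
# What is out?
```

Trace (tracking out):
arr = [21, 13, 9, 29, 15, 15]  # -> arr = [21, 13, 9, 29, 15, 15]
out = arr[-1]  # -> out = 15

Answer: 15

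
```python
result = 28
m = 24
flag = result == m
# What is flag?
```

Answer: False

Derivation:
Trace (tracking flag):
result = 28  # -> result = 28
m = 24  # -> m = 24
flag = result == m  # -> flag = False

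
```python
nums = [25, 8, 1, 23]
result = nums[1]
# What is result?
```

Answer: 8

Derivation:
Trace (tracking result):
nums = [25, 8, 1, 23]  # -> nums = [25, 8, 1, 23]
result = nums[1]  # -> result = 8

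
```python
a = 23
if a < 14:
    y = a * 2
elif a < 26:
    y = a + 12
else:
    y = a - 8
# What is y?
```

Trace (tracking y):
a = 23  # -> a = 23
if a < 14:  # condition is False
elif a < 26:  # condition is True
    y = a + 12  # -> y = 35

Answer: 35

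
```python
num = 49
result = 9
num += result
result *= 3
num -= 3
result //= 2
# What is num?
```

Trace (tracking num):
num = 49  # -> num = 49
result = 9  # -> result = 9
num += result  # -> num = 58
result *= 3  # -> result = 27
num -= 3  # -> num = 55
result //= 2  # -> result = 13

Answer: 55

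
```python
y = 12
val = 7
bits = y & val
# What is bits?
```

Trace (tracking bits):
y = 12  # -> y = 12
val = 7  # -> val = 7
bits = y & val  # -> bits = 4

Answer: 4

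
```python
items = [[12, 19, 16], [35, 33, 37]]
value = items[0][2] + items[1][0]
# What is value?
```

Trace (tracking value):
items = [[12, 19, 16], [35, 33, 37]]  # -> items = [[12, 19, 16], [35, 33, 37]]
value = items[0][2] + items[1][0]  # -> value = 51

Answer: 51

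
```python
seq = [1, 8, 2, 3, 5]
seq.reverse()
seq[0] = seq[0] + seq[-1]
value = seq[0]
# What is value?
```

Trace (tracking value):
seq = [1, 8, 2, 3, 5]  # -> seq = [1, 8, 2, 3, 5]
seq.reverse()  # -> seq = [5, 3, 2, 8, 1]
seq[0] = seq[0] + seq[-1]  # -> seq = [6, 3, 2, 8, 1]
value = seq[0]  # -> value = 6

Answer: 6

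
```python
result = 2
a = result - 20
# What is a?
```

Trace (tracking a):
result = 2  # -> result = 2
a = result - 20  # -> a = -18

Answer: -18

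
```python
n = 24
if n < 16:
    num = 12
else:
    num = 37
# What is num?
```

Answer: 37

Derivation:
Trace (tracking num):
n = 24  # -> n = 24
if n < 16:  # condition is False
else:
    num = 37  # -> num = 37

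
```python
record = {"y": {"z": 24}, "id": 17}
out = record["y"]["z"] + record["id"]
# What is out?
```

Trace (tracking out):
record = {'y': {'z': 24}, 'id': 17}  # -> record = {'y': {'z': 24}, 'id': 17}
out = record['y']['z'] + record['id']  # -> out = 41

Answer: 41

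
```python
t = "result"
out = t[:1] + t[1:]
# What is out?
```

Trace (tracking out):
t = 'result'  # -> t = 'result'
out = t[:1] + t[1:]  # -> out = 'result'

Answer: 'result'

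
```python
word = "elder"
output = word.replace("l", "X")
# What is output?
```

Answer: 'eXder'

Derivation:
Trace (tracking output):
word = 'elder'  # -> word = 'elder'
output = word.replace('l', 'X')  # -> output = 'eXder'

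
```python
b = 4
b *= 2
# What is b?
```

Trace (tracking b):
b = 4  # -> b = 4
b *= 2  # -> b = 8

Answer: 8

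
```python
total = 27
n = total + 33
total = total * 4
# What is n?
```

Answer: 60

Derivation:
Trace (tracking n):
total = 27  # -> total = 27
n = total + 33  # -> n = 60
total = total * 4  # -> total = 108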